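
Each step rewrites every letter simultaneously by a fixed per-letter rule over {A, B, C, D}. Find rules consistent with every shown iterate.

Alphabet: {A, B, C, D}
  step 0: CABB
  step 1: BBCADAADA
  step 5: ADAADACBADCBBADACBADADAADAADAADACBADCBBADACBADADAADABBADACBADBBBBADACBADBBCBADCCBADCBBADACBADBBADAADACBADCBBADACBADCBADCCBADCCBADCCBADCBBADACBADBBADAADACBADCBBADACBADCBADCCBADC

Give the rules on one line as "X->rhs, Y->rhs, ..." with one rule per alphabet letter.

  step 0 ⇒ step 1: CABB ⇒ BB·C·ADA·ADA
    A ↦ C
    B ↦ ADA
    C ↦ BB
    D ↦ BAD  (constrained at step 1)

A->C, B->ADA, C->BB, D->BAD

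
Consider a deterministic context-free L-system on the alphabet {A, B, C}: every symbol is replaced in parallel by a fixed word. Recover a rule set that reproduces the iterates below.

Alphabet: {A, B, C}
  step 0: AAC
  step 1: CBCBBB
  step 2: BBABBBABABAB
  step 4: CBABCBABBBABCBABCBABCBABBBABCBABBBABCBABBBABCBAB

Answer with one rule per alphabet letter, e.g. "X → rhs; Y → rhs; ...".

  step 1 ⇒ step 2: CBCBBB ⇒ BB·AB·BB·AB·AB·AB
    B ↦ AB
    C ↦ BB
  step 0 ⇒ step 1: AAC ⇒ CB·CB·BB
    A ↦ CB

A->CB, B->AB, C->BB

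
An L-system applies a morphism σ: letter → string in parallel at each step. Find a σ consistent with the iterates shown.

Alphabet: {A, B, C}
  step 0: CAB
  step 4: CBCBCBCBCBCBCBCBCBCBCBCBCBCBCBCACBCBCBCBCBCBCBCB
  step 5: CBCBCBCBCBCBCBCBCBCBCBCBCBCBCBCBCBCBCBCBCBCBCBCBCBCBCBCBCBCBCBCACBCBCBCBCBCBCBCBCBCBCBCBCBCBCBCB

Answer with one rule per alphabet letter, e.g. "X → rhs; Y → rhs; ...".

A->CA, B->CB, C->CB

  step 4 ⇒ step 5: CBCBCBCBCBCBCBCBCBCBCBCBCBCBCBCACBCBCBCBCBCBCBCB ⇒ CB·CB·CB·CB·CB·CB·CB·CB·CB·CB·CB·CB·CB·CB·CB·CB·CB·CB·CB·CB·CB·CB·CB·CB·CB·CB·CB·CB·CB·CB·CB·CA·CB·CB·CB·CB·CB·CB·CB·CB·CB·CB·CB·CB·CB·CB·CB·CB
    A ↦ CA
    B ↦ CB
    C ↦ CB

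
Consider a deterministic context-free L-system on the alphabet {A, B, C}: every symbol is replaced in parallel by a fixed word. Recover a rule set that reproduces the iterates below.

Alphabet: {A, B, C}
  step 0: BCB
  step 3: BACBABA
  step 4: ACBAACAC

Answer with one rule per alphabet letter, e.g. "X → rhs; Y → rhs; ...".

  step 3 ⇒ step 4: BACBABA ⇒ A·C·BA·A·C·A·C
    A ↦ C
    B ↦ A
    C ↦ BA

A->C, B->A, C->BA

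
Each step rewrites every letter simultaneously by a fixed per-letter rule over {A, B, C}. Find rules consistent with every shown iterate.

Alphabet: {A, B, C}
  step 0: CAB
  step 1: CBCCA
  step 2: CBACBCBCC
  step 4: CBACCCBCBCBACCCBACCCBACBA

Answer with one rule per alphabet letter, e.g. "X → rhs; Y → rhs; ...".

A->CC, B->A, C->CB

  step 1 ⇒ step 2: CBCCA ⇒ CB·A·CB·CB·CC
    A ↦ CC
    B ↦ A
    C ↦ CB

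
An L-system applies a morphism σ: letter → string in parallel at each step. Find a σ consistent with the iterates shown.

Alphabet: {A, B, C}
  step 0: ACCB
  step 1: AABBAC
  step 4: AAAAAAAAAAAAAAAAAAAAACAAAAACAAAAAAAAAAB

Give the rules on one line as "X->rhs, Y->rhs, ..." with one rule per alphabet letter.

A->AA, B->AC, C->B

  step 0 ⇒ step 1: ACCB ⇒ AA·B·B·AC
    A ↦ AA
    B ↦ AC
    C ↦ B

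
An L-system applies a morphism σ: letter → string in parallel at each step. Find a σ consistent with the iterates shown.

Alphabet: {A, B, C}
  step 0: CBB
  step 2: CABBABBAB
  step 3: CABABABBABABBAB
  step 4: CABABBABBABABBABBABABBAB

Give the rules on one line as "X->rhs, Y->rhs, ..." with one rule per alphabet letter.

A->B, B->AB, C->CA

  step 3 ⇒ step 4: CABABABBABABBAB ⇒ CA·B·AB·B·AB·B·AB·AB·B·AB·B·AB·AB·B·AB
    A ↦ B
    B ↦ AB
    C ↦ CA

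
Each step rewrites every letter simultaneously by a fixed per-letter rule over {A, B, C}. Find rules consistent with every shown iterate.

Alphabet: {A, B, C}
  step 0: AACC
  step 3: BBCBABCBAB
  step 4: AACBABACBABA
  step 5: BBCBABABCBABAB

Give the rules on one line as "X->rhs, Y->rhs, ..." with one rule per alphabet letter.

A->B, B->A, C->CB

  step 4 ⇒ step 5: AACBABACBABA ⇒ B·B·CB·A·B·A·B·CB·A·B·A·B
    A ↦ B
    B ↦ A
    C ↦ CB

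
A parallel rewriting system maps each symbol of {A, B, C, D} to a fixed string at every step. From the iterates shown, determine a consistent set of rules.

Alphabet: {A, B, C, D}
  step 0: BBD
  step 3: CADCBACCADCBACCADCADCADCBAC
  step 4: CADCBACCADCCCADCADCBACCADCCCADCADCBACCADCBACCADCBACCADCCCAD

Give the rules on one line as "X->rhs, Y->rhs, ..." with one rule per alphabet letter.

A->C, B->C, C->CAD, D->BAC

  step 3 ⇒ step 4: CADCBACCADCBACCADCADCADCBAC ⇒ CAD·C·BAC·CAD·C·C·CAD·CAD·C·BAC·CAD·C·C·CAD·CAD·C·BAC·CAD·C·BAC·CAD·C·BAC·CAD·C·C·CAD
    A ↦ C
    B ↦ C
    C ↦ CAD
    D ↦ BAC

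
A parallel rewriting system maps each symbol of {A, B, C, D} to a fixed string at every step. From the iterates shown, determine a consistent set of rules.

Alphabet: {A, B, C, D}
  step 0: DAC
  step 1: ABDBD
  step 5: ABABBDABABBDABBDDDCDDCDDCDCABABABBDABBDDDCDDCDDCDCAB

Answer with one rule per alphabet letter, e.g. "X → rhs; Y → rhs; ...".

  step 0 ⇒ step 1: DAC ⇒ AB·D·BD
    A ↦ D
    C ↦ BD
    D ↦ AB
    B ↦ DC  (constrained at step 1)

A->D, B->DC, C->BD, D->AB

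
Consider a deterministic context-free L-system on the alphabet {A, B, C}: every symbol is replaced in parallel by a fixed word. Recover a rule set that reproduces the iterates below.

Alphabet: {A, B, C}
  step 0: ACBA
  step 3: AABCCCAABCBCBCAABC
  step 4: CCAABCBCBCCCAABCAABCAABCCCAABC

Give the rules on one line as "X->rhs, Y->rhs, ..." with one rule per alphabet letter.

  step 3 ⇒ step 4: AABCCCAABCBCBCAABC ⇒ C·C·AA·BC·BC·BC·C·C·AA·BC·AA·BC·AA·BC·C·C·AA·BC
    A ↦ C
    B ↦ AA
    C ↦ BC

A->C, B->AA, C->BC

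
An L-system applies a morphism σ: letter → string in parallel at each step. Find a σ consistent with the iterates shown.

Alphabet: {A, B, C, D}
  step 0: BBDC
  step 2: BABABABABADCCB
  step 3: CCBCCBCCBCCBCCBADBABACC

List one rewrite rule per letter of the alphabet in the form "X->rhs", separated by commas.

A->B, B->CC, C->BA, D->AD

  step 2 ⇒ step 3: BABABABABADCCB ⇒ CC·B·CC·B·CC·B·CC·B·CC·B·AD·BA·BA·CC
    A ↦ B
    B ↦ CC
    C ↦ BA
    D ↦ AD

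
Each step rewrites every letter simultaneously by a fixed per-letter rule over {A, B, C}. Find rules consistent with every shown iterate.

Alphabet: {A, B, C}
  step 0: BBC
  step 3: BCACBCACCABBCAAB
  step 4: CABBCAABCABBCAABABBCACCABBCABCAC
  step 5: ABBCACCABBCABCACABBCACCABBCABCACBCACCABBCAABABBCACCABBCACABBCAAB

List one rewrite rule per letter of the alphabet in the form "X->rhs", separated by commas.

  step 4 ⇒ step 5: CABBCAABCABBCAABABBCACCABBCABCAC ⇒ AB·BCA·C·C·AB·BCA·BCA·C·AB·BCA·C·C·AB·BCA·BCA·C·BCA·C·C·AB·BCA·AB·AB·BCA·C·C·AB·BCA·C·AB·BCA·AB
    A ↦ BCA
    B ↦ C
    C ↦ AB

A->BCA, B->C, C->AB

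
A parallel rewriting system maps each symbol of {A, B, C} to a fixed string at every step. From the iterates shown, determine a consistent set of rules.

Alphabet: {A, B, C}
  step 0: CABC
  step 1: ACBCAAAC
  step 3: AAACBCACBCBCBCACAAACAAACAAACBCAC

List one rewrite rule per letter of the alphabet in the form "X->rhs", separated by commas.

A->BC, B->AA, C->AC

  step 0 ⇒ step 1: CABC ⇒ AC·BC·AA·AC
    A ↦ BC
    B ↦ AA
    C ↦ AC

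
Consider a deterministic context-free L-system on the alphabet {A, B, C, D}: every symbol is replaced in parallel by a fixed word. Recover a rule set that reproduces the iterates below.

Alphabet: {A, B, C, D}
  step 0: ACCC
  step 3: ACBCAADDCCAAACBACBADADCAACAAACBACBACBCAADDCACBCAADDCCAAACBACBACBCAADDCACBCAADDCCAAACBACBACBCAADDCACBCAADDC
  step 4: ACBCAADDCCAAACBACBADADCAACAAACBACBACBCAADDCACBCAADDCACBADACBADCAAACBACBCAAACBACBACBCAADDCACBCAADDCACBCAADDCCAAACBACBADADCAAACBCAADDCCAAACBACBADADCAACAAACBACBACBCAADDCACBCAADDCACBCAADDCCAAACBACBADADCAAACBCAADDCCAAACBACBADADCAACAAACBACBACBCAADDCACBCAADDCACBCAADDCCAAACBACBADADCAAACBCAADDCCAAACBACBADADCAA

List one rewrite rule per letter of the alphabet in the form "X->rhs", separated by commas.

A->ACB, B->DDC, C->CAA, D->AD

  step 3 ⇒ step 4: ACBCAADDCCAAACBACBADADCAACAAACBACBACBCAADDCACBCAADDCCAAACBACBACBCAADDCACBCAADDCCAAACBACBACBCAADDCACBCAADDC ⇒ ACB·CAA·DDC·CAA·ACB·ACB·AD·AD·CAA·CAA·ACB·ACB·ACB·CAA·DDC·ACB·CAA·DDC·ACB·AD·ACB·AD·CAA·ACB·ACB·CAA·ACB·ACB·ACB·CAA·DDC·ACB·CAA·DDC·ACB·CAA·DDC·CAA·ACB·ACB·AD·AD·CAA·ACB·CAA·DDC·CAA·ACB·ACB·AD·AD·CAA·CAA·ACB·ACB·ACB·CAA·DDC·ACB·CAA·DDC·ACB·CAA·DDC·CAA·ACB·ACB·AD·AD·CAA·ACB·CAA·DDC·CAA·ACB·ACB·AD·AD·CAA·CAA·ACB·ACB·ACB·CAA·DDC·ACB·CAA·DDC·ACB·CAA·DDC·CAA·ACB·ACB·AD·AD·CAA·ACB·CAA·DDC·CAA·ACB·ACB·AD·AD·CAA
    A ↦ ACB
    B ↦ DDC
    C ↦ CAA
    D ↦ AD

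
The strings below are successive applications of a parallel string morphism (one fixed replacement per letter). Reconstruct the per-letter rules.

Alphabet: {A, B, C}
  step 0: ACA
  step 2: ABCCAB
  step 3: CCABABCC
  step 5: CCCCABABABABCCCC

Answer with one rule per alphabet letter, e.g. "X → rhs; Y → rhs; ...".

  step 2 ⇒ step 3: ABCCAB ⇒ C·C·AB·AB·C·C
    A ↦ C
    B ↦ C
    C ↦ AB

A->C, B->C, C->AB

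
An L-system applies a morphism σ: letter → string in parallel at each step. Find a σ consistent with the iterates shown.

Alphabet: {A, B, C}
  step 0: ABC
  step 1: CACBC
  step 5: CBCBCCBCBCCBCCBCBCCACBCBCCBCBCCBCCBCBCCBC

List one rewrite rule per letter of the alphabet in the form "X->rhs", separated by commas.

  step 0 ⇒ step 1: ABC ⇒ CA·C·BC
    A ↦ CA
    B ↦ C
    C ↦ BC

A->CA, B->C, C->BC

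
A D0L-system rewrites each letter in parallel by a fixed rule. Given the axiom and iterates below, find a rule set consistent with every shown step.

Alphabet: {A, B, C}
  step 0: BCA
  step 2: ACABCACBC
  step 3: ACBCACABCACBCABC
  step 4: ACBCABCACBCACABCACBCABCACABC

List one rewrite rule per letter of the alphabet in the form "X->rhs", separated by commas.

A->AC, B->A, C->BC

  step 3 ⇒ step 4: ACBCACABCACBCABC ⇒ AC·BC·A·BC·AC·BC·AC·A·BC·AC·BC·A·BC·AC·A·BC
    A ↦ AC
    B ↦ A
    C ↦ BC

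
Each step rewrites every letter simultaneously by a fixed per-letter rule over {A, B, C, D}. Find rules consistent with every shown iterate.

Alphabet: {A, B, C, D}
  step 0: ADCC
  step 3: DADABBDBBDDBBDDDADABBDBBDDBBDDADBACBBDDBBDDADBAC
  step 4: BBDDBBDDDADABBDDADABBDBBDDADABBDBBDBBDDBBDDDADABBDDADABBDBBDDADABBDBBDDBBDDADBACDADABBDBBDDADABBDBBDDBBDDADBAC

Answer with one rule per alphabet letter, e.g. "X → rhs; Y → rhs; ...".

  step 3 ⇒ step 4: DADABBDBBDDBBDDDADABBDBBDDBBDDADBACBBDDBBDDADBAC ⇒ BBD·D·BBD·D·DA·DA·BBD·DA·DA·BBD·BBD·DA·DA·BBD·BBD·BBD·D·BBD·D·DA·DA·BBD·DA·DA·BBD·BBD·DA·DA·BBD·BBD·D·BBD·DA·D·BAC·DA·DA·BBD·BBD·DA·DA·BBD·BBD·D·BBD·DA·D·BAC
    A ↦ D
    B ↦ DA
    C ↦ BAC
    D ↦ BBD

A->D, B->DA, C->BAC, D->BBD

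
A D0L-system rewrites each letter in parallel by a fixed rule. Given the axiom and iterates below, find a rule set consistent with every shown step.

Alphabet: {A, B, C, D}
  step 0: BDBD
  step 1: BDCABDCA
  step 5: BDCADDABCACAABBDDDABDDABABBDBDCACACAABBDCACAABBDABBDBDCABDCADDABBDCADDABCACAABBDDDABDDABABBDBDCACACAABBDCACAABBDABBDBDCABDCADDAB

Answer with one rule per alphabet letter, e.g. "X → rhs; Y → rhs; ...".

A->AB, B->BD, C->DD, D->CA

  step 0 ⇒ step 1: BDBD ⇒ BD·CA·BD·CA
    B ↦ BD
    D ↦ CA
    A ↦ AB  (constrained at step 1)
    C ↦ DD  (constrained at step 1)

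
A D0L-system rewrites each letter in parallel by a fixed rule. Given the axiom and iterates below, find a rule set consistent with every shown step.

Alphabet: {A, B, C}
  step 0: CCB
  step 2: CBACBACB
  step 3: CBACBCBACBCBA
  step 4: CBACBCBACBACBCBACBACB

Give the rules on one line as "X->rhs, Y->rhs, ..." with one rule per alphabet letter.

A->CB, B->A, C->CB

  step 3 ⇒ step 4: CBACBCBACBCBA ⇒ CB·A·CB·CB·A·CB·A·CB·CB·A·CB·A·CB
    A ↦ CB
    B ↦ A
    C ↦ CB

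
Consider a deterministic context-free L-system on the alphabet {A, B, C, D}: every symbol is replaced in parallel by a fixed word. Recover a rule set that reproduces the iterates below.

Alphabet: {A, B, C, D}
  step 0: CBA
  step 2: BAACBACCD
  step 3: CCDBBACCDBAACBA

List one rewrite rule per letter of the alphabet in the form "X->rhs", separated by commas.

  step 2 ⇒ step 3: BAACBACCD ⇒ CCD·B·B·A·CCD·B·A·A·CBA
    A ↦ B
    B ↦ CCD
    C ↦ A
    D ↦ CBA

A->B, B->CCD, C->A, D->CBA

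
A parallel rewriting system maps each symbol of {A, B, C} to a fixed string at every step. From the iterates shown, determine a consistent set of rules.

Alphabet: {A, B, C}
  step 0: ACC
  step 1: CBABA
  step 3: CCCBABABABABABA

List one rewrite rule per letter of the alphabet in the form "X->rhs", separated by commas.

A->C, B->CC, C->BA

  step 0 ⇒ step 1: ACC ⇒ C·BA·BA
    A ↦ C
    C ↦ BA
    B ↦ CC  (constrained at step 1)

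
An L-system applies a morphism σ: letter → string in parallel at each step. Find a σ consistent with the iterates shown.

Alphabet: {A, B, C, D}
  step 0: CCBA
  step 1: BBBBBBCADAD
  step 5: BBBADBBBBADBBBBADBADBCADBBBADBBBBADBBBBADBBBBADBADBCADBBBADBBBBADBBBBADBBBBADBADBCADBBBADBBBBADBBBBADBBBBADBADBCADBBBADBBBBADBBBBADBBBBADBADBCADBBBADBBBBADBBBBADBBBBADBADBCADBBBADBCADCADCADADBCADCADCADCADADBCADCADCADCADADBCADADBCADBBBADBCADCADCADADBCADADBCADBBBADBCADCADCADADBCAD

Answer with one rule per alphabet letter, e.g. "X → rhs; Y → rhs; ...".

A->AD, B->CAD, C->BBB, D->B

  step 0 ⇒ step 1: CCBA ⇒ BBB·BBB·CAD·AD
    A ↦ AD
    B ↦ CAD
    C ↦ BBB
    D ↦ B  (constrained at step 1)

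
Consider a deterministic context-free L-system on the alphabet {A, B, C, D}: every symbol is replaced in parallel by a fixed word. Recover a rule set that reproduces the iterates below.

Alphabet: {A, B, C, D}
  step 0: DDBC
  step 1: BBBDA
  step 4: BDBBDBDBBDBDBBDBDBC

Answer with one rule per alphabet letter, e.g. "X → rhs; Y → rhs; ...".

A->C, B->BD, C->A, D->B

  step 0 ⇒ step 1: DDBC ⇒ B·B·BD·A
    B ↦ BD
    C ↦ A
    D ↦ B
    A ↦ C  (constrained at step 1)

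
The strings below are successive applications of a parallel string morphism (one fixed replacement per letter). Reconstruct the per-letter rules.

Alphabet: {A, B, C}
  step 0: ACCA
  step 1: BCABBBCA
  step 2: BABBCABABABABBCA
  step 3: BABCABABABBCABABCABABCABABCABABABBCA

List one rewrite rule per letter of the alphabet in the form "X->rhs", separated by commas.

A->BCA, B->BA, C->B

  step 2 ⇒ step 3: BABBCABABABABBCA ⇒ BA·BCA·BA·BA·B·BCA·BA·BCA·BA·BCA·BA·BCA·BA·BA·B·BCA
    A ↦ BCA
    B ↦ BA
    C ↦ B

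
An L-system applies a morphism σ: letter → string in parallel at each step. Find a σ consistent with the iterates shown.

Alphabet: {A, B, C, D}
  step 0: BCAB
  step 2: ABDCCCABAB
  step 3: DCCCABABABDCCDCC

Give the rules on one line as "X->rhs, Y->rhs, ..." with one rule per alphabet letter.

A->DC, B->C, C->AB, D->C

  step 2 ⇒ step 3: ABDCCCABAB ⇒ DC·C·C·AB·AB·AB·DC·C·DC·C
    A ↦ DC
    B ↦ C
    C ↦ AB
    D ↦ C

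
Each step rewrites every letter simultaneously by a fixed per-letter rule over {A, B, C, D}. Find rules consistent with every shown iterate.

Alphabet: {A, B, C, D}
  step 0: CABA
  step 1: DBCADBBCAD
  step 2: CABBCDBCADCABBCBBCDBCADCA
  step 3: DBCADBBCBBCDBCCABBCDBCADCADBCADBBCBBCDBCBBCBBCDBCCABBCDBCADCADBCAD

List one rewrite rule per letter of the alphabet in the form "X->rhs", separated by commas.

  step 2 ⇒ step 3: CABBCDBCADCABBCBBCDBCADCA ⇒ DBC·AD·BBC·BBC·DBC·CA·BBC·DBC·AD·CA·DBC·AD·BBC·BBC·DBC·BBC·BBC·DBC·CA·BBC·DBC·AD·CA·DBC·AD
    A ↦ AD
    B ↦ BBC
    C ↦ DBC
    D ↦ CA

A->AD, B->BBC, C->DBC, D->CA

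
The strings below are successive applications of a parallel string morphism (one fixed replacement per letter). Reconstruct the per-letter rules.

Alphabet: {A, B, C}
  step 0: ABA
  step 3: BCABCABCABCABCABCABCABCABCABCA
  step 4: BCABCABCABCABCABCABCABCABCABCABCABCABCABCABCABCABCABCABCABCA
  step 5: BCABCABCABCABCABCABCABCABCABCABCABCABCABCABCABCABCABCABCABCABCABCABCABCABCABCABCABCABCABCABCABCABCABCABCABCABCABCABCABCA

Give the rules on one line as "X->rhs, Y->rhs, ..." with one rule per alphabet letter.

A->BCA, B->BC, C->A

  step 4 ⇒ step 5: BCABCABCABCABCABCABCABCABCABCABCABCABCABCABCABCABCABCABCABCA ⇒ BC·A·BCA·BC·A·BCA·BC·A·BCA·BC·A·BCA·BC·A·BCA·BC·A·BCA·BC·A·BCA·BC·A·BCA·BC·A·BCA·BC·A·BCA·BC·A·BCA·BC·A·BCA·BC·A·BCA·BC·A·BCA·BC·A·BCA·BC·A·BCA·BC·A·BCA·BC·A·BCA·BC·A·BCA·BC·A·BCA
    A ↦ BCA
    B ↦ BC
    C ↦ A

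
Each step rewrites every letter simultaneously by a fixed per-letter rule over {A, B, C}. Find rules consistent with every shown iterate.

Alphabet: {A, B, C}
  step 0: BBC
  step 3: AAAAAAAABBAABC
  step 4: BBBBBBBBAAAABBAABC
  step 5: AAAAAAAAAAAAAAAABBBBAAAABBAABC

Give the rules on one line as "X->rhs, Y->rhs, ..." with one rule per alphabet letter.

A->B, B->AA, C->BC

  step 4 ⇒ step 5: BBBBBBBBAAAABBAABC ⇒ AA·AA·AA·AA·AA·AA·AA·AA·B·B·B·B·AA·AA·B·B·AA·BC
    A ↦ B
    B ↦ AA
    C ↦ BC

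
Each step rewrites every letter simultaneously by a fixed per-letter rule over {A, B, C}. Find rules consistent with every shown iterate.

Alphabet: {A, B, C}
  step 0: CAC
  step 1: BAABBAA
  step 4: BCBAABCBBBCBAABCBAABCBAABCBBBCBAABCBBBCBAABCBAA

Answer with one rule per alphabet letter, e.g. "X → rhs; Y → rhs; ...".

A->B, B->BC, C->BAA

  step 0 ⇒ step 1: CAC ⇒ BAA·B·BAA
    A ↦ B
    C ↦ BAA
    B ↦ BC  (constrained at step 1)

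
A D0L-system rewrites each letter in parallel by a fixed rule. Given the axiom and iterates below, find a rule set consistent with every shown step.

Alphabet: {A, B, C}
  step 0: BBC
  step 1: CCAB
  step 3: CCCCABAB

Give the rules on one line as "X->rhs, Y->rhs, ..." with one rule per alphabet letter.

A->C, B->C, C->AB

  step 0 ⇒ step 1: BBC ⇒ C·C·AB
    B ↦ C
    C ↦ AB
    A ↦ C  (constrained at step 1)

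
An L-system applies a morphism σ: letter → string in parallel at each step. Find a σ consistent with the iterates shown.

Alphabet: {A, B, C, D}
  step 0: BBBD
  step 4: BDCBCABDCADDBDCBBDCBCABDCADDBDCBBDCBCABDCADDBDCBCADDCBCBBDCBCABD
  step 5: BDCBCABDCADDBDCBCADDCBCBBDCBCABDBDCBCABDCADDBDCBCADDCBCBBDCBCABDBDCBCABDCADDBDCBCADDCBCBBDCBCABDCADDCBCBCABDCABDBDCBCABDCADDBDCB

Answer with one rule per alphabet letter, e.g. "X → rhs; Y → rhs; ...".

A->DD, B->BD, C->CA, D->CB

  step 4 ⇒ step 5: BDCBCABDCADDBDCBBDCBCABDCADDBDCBBDCBCABDCADDBDCBCADDCBCBBDCBCABD ⇒ BD·CB·CA·BD·CA·DD·BD·CB·CA·DD·CB·CB·BD·CB·CA·BD·BD·CB·CA·BD·CA·DD·BD·CB·CA·DD·CB·CB·BD·CB·CA·BD·BD·CB·CA·BD·CA·DD·BD·CB·CA·DD·CB·CB·BD·CB·CA·BD·CA·DD·CB·CB·CA·BD·CA·BD·BD·CB·CA·BD·CA·DD·BD·CB
    A ↦ DD
    B ↦ BD
    C ↦ CA
    D ↦ CB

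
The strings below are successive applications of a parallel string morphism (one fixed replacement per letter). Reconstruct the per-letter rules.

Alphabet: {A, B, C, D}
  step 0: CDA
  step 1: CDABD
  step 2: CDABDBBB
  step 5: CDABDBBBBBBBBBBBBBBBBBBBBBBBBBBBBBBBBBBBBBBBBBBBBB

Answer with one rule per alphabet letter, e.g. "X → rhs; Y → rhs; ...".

  step 1 ⇒ step 2: CDABD ⇒ CDA·B·D·BB·B
    A ↦ D
    B ↦ BB
    C ↦ CDA
    D ↦ B

A->D, B->BB, C->CDA, D->B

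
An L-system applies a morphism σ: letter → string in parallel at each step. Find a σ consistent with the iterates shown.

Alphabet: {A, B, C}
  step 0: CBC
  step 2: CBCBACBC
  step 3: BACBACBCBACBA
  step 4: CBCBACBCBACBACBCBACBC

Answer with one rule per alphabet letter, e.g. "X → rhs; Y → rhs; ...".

A->BC, B->C, C->BA

  step 3 ⇒ step 4: BACBACBCBACBA ⇒ C·BC·BA·C·BC·BA·C·BA·C·BC·BA·C·BC
    A ↦ BC
    B ↦ C
    C ↦ BA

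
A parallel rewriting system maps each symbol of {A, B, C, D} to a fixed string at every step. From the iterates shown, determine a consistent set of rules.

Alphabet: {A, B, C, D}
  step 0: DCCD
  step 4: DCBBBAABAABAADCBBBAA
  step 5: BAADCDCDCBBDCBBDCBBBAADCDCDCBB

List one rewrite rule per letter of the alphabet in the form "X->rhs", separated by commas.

A->B, B->DC, C->A, D->BA

  step 4 ⇒ step 5: DCBBBAABAABAADCBBBAA ⇒ BA·A·DC·DC·DC·B·B·DC·B·B·DC·B·B·BA·A·DC·DC·DC·B·B
    A ↦ B
    B ↦ DC
    C ↦ A
    D ↦ BA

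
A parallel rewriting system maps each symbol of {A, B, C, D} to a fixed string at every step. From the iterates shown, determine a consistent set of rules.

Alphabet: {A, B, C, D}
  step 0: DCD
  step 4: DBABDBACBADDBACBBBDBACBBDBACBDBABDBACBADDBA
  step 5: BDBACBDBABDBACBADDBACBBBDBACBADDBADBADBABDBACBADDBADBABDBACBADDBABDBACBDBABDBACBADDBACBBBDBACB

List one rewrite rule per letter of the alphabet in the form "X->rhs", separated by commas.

A->CB, B->DBA, C->AD, D->B

  step 4 ⇒ step 5: DBABDBACBADDBACBBBDBACBBDBACBDBABDBACBADDBA ⇒ B·DBA·CB·DBA·B·DBA·CB·AD·DBA·CB·B·B·DBA·CB·AD·DBA·DBA·DBA·B·DBA·CB·AD·DBA·DBA·B·DBA·CB·AD·DBA·B·DBA·CB·DBA·B·DBA·CB·AD·DBA·CB·B·B·DBA·CB
    A ↦ CB
    B ↦ DBA
    C ↦ AD
    D ↦ B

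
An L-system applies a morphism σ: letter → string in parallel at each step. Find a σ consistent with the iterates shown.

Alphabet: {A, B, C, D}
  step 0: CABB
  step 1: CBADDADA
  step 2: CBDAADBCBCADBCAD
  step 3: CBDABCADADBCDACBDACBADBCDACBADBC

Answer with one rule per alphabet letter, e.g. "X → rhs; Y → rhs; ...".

  step 2 ⇒ step 3: CBDAADBCBCADBCAD ⇒ CB·DA·BC·AD·AD·BC·DA·CB·DA·CB·AD·BC·DA·CB·AD·BC
    A ↦ AD
    B ↦ DA
    C ↦ CB
    D ↦ BC

A->AD, B->DA, C->CB, D->BC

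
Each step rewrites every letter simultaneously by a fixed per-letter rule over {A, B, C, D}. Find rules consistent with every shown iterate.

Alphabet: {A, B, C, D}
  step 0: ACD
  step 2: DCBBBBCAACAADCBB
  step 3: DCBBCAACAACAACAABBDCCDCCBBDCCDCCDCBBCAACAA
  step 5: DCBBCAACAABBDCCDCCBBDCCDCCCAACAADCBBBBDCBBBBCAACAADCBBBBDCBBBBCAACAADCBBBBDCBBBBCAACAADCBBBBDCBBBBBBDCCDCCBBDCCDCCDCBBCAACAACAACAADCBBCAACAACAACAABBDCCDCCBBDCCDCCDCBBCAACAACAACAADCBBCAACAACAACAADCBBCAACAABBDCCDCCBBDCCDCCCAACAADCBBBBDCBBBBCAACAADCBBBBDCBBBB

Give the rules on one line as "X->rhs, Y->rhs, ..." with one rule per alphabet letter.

A->DCC, B->CAA, C->BB, D->DC

  step 2 ⇒ step 3: DCBBBBCAACAADCBB ⇒ DC·BB·CAA·CAA·CAA·CAA·BB·DCC·DCC·BB·DCC·DCC·DC·BB·CAA·CAA
    A ↦ DCC
    B ↦ CAA
    C ↦ BB
    D ↦ DC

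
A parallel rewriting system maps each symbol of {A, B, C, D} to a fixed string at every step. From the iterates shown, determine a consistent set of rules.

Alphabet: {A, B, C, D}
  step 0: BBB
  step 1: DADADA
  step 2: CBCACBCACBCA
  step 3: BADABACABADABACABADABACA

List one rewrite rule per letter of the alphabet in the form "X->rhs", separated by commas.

  step 2 ⇒ step 3: CBCACBCACBCA ⇒ BA·DA·BA·CA·BA·DA·BA·CA·BA·DA·BA·CA
    A ↦ CA
    B ↦ DA
    C ↦ BA
  step 1 ⇒ step 2: DADADA ⇒ CB·CA·CB·CA·CB·CA
    D ↦ CB

A->CA, B->DA, C->BA, D->CB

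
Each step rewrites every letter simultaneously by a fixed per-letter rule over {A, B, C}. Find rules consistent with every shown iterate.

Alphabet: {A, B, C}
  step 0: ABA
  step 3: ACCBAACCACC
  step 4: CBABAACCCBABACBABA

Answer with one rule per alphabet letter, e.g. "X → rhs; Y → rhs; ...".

A->C, B->AC, C->BA

  step 3 ⇒ step 4: ACCBAACCACC ⇒ C·BA·BA·AC·C·C·BA·BA·C·BA·BA
    A ↦ C
    B ↦ AC
    C ↦ BA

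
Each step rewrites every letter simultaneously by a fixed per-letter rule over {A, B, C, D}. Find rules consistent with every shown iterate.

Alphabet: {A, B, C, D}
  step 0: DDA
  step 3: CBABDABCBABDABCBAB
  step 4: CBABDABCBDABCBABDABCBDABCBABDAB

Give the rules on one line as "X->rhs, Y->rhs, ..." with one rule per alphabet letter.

  step 3 ⇒ step 4: CBABDABCBABDABCBAB ⇒ CB·AB·D·AB·CB·D·AB·CB·AB·D·AB·CB·D·AB·CB·AB·D·AB
    A ↦ D
    B ↦ AB
    C ↦ CB
    D ↦ CB

A->D, B->AB, C->CB, D->CB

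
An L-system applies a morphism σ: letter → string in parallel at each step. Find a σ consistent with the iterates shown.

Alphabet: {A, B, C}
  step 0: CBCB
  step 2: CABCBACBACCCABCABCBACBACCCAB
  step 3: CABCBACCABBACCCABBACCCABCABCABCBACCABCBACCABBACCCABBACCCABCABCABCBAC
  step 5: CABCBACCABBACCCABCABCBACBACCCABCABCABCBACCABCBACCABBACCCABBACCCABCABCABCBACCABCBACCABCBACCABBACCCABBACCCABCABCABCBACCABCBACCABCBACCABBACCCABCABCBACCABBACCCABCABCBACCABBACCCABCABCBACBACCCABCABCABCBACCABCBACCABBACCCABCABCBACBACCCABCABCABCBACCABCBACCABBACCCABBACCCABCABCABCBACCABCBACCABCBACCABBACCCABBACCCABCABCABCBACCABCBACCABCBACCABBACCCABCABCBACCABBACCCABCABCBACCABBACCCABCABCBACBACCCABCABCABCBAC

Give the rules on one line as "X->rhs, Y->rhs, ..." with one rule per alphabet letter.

  step 2 ⇒ step 3: CABCBACBACCCABCABCBACBACCCAB ⇒ CAB·C·BAC·CAB·BAC·C·CAB·BAC·C·CAB·CAB·CAB·C·BAC·CAB·C·BAC·CAB·BAC·C·CAB·BAC·C·CAB·CAB·CAB·C·BAC
    A ↦ C
    B ↦ BAC
    C ↦ CAB

A->C, B->BAC, C->CAB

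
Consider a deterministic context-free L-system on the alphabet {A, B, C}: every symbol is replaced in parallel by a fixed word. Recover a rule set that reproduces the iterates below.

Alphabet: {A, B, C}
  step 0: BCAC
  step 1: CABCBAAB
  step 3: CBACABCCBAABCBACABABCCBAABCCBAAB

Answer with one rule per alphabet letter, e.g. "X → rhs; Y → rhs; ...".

  step 0 ⇒ step 1: BCAC ⇒ C·AB·CBA·AB
    A ↦ CBA
    B ↦ C
    C ↦ AB

A->CBA, B->C, C->AB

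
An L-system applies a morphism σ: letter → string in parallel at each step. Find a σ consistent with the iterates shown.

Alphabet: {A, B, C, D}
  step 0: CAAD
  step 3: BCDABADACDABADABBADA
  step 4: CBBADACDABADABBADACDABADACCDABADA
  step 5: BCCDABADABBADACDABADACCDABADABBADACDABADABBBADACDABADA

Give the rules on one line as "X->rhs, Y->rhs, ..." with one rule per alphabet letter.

  step 4 ⇒ step 5: CBBADACDABADABBADACDABADACCDABADA ⇒ B·C·C·DA·BA·DA·B·BA·DA·C·DA·BA·DA·C·C·DA·BA·DA·B·BA·DA·C·DA·BA·DA·B·B·BA·DA·C·DA·BA·DA
    A ↦ DA
    B ↦ C
    C ↦ B
    D ↦ BA

A->DA, B->C, C->B, D->BA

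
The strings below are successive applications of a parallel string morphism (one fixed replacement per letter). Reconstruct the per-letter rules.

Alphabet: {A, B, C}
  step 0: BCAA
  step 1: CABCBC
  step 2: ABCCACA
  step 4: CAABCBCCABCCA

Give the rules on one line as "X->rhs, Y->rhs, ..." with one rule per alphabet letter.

A->BC, B->C, C->A

  step 1 ⇒ step 2: CABCBC ⇒ A·BC·C·A·C·A
    A ↦ BC
    B ↦ C
    C ↦ A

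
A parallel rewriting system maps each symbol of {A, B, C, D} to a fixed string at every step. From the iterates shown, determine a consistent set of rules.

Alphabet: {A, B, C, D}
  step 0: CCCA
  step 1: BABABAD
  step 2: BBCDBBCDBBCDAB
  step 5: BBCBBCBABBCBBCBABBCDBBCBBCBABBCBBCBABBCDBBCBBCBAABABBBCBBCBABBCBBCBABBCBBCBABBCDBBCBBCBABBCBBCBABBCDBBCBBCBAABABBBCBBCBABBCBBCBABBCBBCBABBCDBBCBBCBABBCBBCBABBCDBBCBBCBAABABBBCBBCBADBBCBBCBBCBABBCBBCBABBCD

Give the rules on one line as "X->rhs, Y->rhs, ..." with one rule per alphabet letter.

  step 1 ⇒ step 2: BABABAD ⇒ BBC·D·BBC·D·BBC·D·AB
    A ↦ D
    B ↦ BBC
    D ↦ AB
  step 0 ⇒ step 1: CCCA ⇒ BA·BA·BA·D
    C ↦ BA

A->D, B->BBC, C->BA, D->AB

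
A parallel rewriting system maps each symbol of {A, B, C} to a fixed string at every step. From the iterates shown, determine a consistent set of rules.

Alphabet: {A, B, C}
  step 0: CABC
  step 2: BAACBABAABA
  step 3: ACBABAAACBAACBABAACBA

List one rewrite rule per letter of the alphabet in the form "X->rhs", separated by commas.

  step 2 ⇒ step 3: BAACBABAABA ⇒ AC·BA·BA·A·AC·BA·AC·BA·BA·AC·BA
    A ↦ BA
    B ↦ AC
    C ↦ A

A->BA, B->AC, C->A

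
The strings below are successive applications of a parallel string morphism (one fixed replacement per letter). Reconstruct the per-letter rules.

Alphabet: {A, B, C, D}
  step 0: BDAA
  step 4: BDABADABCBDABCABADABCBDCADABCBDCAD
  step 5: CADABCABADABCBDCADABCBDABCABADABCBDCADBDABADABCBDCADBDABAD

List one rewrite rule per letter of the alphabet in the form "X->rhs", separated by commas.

  step 4 ⇒ step 5: BDABADABCBDABCABADABCBDCADABCBDCAD ⇒ C·AD·AB·C·AB·AD·AB·C·BD·C·AD·AB·C·BD·AB·C·AB·AD·AB·C·BD·C·AD·BD·AB·AD·AB·C·BD·C·AD·BD·AB·AD
    A ↦ AB
    B ↦ C
    C ↦ BD
    D ↦ AD

A->AB, B->C, C->BD, D->AD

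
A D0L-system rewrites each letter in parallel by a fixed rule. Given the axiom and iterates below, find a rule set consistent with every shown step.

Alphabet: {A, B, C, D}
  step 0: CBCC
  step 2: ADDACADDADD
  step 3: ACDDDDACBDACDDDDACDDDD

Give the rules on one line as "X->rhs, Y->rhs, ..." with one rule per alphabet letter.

  step 2 ⇒ step 3: ADDACADDADD ⇒ AC·DD·DD·AC·BD·AC·DD·DD·AC·DD·DD
    A ↦ AC
    C ↦ BD
    D ↦ DD
    B ↦ A  (constrained at step 0)

A->AC, B->A, C->BD, D->DD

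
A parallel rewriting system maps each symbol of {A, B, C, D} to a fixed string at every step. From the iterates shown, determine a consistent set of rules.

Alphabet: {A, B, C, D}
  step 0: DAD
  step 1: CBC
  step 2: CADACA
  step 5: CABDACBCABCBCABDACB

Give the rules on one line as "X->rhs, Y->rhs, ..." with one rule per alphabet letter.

  step 1 ⇒ step 2: CBC ⇒ CA·DA·CA
    B ↦ DA
    C ↦ CA
  step 0 ⇒ step 1: DAD ⇒ C·B·C
    A ↦ B
  step 0 ⇒ step 1: DAD ⇒ C·B·C
    D ↦ C

A->B, B->DA, C->CA, D->C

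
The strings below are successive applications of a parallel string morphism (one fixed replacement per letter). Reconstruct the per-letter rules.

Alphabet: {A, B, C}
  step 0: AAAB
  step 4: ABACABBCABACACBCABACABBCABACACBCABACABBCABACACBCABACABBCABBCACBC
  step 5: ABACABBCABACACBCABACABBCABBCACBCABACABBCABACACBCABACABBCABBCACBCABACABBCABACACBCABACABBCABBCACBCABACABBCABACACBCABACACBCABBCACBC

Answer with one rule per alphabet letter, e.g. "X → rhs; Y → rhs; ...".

A->AB, B->AC, C->BC

  step 4 ⇒ step 5: ABACABBCABACACBCABACABBCABACACBCABACABBCABACACBCABACABBCABBCACBC ⇒ AB·AC·AB·BC·AB·AC·AC·BC·AB·AC·AB·BC·AB·BC·AC·BC·AB·AC·AB·BC·AB·AC·AC·BC·AB·AC·AB·BC·AB·BC·AC·BC·AB·AC·AB·BC·AB·AC·AC·BC·AB·AC·AB·BC·AB·BC·AC·BC·AB·AC·AB·BC·AB·AC·AC·BC·AB·AC·AC·BC·AB·BC·AC·BC
    A ↦ AB
    B ↦ AC
    C ↦ BC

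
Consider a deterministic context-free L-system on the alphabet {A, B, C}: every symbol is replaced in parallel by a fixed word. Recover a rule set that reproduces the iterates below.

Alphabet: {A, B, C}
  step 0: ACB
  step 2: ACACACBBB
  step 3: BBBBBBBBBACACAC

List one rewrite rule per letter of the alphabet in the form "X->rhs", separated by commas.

  step 2 ⇒ step 3: ACACACBBB ⇒ B·BB·B·BB·B·BB·AC·AC·AC
    A ↦ B
    B ↦ AC
    C ↦ BB

A->B, B->AC, C->BB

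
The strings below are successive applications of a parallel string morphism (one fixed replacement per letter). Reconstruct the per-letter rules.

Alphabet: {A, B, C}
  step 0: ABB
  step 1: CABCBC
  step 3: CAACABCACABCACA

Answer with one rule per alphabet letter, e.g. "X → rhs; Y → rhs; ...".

  step 0 ⇒ step 1: ABB ⇒ CA·BC·BC
    A ↦ CA
    B ↦ BC
    C ↦ A  (constrained at step 1)

A->CA, B->BC, C->A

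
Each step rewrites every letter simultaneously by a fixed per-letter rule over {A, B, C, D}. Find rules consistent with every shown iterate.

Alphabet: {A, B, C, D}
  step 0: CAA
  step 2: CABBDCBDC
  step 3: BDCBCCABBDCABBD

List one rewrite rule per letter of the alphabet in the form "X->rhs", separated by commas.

  step 2 ⇒ step 3: CABBDCBDC ⇒ BD·CB·C·C·AB·BD·C·AB·BD
    A ↦ CB
    B ↦ C
    C ↦ BD
    D ↦ AB

A->CB, B->C, C->BD, D->AB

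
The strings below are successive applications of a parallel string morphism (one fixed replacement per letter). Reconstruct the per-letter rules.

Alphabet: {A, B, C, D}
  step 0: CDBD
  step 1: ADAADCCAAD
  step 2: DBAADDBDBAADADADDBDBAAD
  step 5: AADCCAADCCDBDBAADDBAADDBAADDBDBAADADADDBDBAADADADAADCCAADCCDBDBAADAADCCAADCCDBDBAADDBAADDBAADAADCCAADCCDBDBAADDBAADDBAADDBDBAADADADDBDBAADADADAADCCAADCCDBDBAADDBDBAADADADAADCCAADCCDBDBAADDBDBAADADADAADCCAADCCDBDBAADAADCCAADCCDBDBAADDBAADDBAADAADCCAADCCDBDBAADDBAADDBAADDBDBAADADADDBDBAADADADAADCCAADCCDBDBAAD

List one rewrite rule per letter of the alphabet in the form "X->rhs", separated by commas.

A->DB, B->CC, C->AD, D->AAD

  step 1 ⇒ step 2: ADAADCCAAD ⇒ DB·AAD·DB·DB·AAD·AD·AD·DB·DB·AAD
    A ↦ DB
    C ↦ AD
    D ↦ AAD
  step 0 ⇒ step 1: CDBD ⇒ AD·AAD·CC·AAD
    B ↦ CC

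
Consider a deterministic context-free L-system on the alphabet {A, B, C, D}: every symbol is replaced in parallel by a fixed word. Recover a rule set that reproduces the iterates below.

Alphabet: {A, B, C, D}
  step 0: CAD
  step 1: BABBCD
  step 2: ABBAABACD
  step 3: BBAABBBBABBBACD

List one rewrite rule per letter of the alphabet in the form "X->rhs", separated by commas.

  step 2 ⇒ step 3: ABBAABACD ⇒ BB·A·A·BB·BB·A·BB·BA·CD
    A ↦ BB
    B ↦ A
    C ↦ BA
    D ↦ CD

A->BB, B->A, C->BA, D->CD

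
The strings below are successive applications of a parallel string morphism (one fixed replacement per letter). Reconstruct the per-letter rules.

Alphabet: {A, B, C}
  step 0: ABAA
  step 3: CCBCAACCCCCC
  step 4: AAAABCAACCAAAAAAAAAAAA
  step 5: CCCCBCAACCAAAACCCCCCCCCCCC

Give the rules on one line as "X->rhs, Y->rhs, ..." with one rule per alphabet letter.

  step 4 ⇒ step 5: AAAABCAACCAAAAAAAAAAAA ⇒ C·C·C·C·BC·AA·C·C·AA·AA·C·C·C·C·C·C·C·C·C·C·C·C
    A ↦ C
    B ↦ BC
    C ↦ AA

A->C, B->BC, C->AA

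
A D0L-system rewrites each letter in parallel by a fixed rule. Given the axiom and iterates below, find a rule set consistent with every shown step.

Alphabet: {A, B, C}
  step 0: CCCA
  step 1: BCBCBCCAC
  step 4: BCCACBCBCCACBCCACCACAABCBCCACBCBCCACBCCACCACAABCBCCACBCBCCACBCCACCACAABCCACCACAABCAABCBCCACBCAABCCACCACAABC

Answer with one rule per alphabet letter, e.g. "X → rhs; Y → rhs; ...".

A->CAC, B->AA, C->BC

  step 0 ⇒ step 1: CCCA ⇒ BC·BC·BC·CAC
    A ↦ CAC
    C ↦ BC
    B ↦ AA  (constrained at step 1)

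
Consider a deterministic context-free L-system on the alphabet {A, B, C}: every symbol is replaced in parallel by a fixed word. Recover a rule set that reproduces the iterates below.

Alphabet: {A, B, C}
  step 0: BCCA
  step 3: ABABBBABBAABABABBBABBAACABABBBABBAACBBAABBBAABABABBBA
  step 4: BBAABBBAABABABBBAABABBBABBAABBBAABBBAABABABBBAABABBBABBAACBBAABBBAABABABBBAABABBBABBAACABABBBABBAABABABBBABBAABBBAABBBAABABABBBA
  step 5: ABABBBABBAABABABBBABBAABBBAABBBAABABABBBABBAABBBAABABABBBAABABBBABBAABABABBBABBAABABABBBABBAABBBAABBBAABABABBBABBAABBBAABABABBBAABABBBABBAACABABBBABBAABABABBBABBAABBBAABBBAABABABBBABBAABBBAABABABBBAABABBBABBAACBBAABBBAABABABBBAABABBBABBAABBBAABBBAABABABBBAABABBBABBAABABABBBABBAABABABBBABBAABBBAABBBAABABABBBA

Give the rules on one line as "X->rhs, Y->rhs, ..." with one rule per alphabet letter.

A->BBA, B->AB, C->AC

  step 4 ⇒ step 5: BBAABBBAABABABBBAABABBBABBAABBBAABBBAABABABBBAABABBBABBAACBBAABBBAABABABBBAABABBBABBAACABABBBABBAABABABBBABBAABBBAABBBAABABABBBA ⇒ AB·AB·BBA·BBA·AB·AB·AB·BBA·BBA·AB·BBA·AB·BBA·AB·AB·AB·BBA·BBA·AB·BBA·AB·AB·AB·BBA·AB·AB·BBA·BBA·AB·AB·AB·BBA·BBA·AB·AB·AB·BBA·BBA·AB·BBA·AB·BBA·AB·AB·AB·BBA·BBA·AB·BBA·AB·AB·AB·BBA·AB·AB·BBA·BBA·AC·AB·AB·BBA·BBA·AB·AB·AB·BBA·BBA·AB·BBA·AB·BBA·AB·AB·AB·BBA·BBA·AB·BBA·AB·AB·AB·BBA·AB·AB·BBA·BBA·AC·BBA·AB·BBA·AB·AB·AB·BBA·AB·AB·BBA·BBA·AB·BBA·AB·BBA·AB·AB·AB·BBA·AB·AB·BBA·BBA·AB·AB·AB·BBA·BBA·AB·AB·AB·BBA·BBA·AB·BBA·AB·BBA·AB·AB·AB·BBA
    A ↦ BBA
    B ↦ AB
    C ↦ AC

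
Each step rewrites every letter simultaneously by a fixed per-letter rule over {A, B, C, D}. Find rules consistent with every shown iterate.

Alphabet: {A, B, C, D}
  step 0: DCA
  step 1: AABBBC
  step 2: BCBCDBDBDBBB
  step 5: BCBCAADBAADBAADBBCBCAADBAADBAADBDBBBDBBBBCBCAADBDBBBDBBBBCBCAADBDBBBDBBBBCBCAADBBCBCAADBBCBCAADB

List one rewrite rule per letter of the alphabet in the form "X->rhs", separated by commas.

A->BC, B->DB, C->BB, D->AA

  step 1 ⇒ step 2: AABBBC ⇒ BC·BC·DB·DB·DB·BB
    A ↦ BC
    B ↦ DB
    C ↦ BB
  step 0 ⇒ step 1: DCA ⇒ AA·BB·BC
    D ↦ AA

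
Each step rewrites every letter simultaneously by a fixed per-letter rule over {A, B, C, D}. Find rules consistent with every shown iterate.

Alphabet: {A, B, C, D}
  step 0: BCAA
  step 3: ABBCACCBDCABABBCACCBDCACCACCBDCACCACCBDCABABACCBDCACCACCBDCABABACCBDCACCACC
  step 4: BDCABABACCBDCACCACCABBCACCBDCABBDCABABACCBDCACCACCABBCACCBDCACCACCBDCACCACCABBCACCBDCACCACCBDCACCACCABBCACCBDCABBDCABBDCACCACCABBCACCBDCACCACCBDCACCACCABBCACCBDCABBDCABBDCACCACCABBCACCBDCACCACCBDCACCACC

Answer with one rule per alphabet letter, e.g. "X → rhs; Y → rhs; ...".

A->BDC, B->AB, C->ACC, D->BC

  step 3 ⇒ step 4: ABBCACCBDCABABBCACCBDCACCACCBDCACCACCBDCABABACCBDCACCACCBDCABABACCBDCACCACC ⇒ BDC·AB·AB·ACC·BDC·ACC·ACC·AB·BC·ACC·BDC·AB·BDC·AB·AB·ACC·BDC·ACC·ACC·AB·BC·ACC·BDC·ACC·ACC·BDC·ACC·ACC·AB·BC·ACC·BDC·ACC·ACC·BDC·ACC·ACC·AB·BC·ACC·BDC·AB·BDC·AB·BDC·ACC·ACC·AB·BC·ACC·BDC·ACC·ACC·BDC·ACC·ACC·AB·BC·ACC·BDC·AB·BDC·AB·BDC·ACC·ACC·AB·BC·ACC·BDC·ACC·ACC·BDC·ACC·ACC
    A ↦ BDC
    B ↦ AB
    C ↦ ACC
    D ↦ BC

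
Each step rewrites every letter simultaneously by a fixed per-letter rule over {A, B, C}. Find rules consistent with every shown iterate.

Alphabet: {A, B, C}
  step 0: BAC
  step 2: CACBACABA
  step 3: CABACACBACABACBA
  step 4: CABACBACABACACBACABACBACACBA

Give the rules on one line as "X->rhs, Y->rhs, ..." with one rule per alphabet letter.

  step 3 ⇒ step 4: CABACACBACABACBA ⇒ CA·BA·C·BA·CA·BA·CA·C·BA·CA·BA·C·BA·CA·C·BA
    A ↦ BA
    B ↦ C
    C ↦ CA

A->BA, B->C, C->CA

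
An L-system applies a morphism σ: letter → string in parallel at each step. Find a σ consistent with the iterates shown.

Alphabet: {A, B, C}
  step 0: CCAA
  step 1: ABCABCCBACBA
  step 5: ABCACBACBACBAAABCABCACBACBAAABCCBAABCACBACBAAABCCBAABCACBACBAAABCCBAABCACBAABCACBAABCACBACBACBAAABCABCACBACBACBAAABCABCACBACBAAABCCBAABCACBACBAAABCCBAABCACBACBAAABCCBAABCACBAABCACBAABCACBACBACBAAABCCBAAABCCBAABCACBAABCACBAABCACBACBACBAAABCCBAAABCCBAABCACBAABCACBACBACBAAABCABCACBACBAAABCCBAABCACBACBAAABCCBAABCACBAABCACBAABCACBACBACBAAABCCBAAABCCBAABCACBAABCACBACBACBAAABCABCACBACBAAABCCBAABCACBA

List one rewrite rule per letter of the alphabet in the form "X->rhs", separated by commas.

A->CBA, B->A, C->ABC

  step 0 ⇒ step 1: CCAA ⇒ ABC·ABC·CBA·CBA
    A ↦ CBA
    C ↦ ABC
    B ↦ A  (constrained at step 1)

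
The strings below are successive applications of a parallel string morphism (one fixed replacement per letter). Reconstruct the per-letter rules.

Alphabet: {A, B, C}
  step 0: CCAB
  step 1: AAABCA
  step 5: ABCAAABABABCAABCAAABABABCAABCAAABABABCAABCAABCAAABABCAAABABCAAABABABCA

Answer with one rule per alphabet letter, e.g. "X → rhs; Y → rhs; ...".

  step 0 ⇒ step 1: CCAB ⇒ A·A·AB·CA
    A ↦ AB
    B ↦ CA
    C ↦ A

A->AB, B->CA, C->A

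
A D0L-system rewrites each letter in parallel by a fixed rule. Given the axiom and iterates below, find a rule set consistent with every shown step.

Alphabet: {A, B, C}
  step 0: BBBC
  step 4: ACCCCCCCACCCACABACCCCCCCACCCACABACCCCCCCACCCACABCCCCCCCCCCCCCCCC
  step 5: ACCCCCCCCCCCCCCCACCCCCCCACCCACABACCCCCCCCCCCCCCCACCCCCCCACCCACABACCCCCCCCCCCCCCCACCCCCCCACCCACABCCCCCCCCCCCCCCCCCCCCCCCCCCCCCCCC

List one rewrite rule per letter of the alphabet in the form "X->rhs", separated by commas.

A->AC, B->AB, C->CC

  step 4 ⇒ step 5: ACCCCCCCACCCACABACCCCCCCACCCACABACCCCCCCACCCACABCCCCCCCCCCCCCCCC ⇒ AC·CC·CC·CC·CC·CC·CC·CC·AC·CC·CC·CC·AC·CC·AC·AB·AC·CC·CC·CC·CC·CC·CC·CC·AC·CC·CC·CC·AC·CC·AC·AB·AC·CC·CC·CC·CC·CC·CC·CC·AC·CC·CC·CC·AC·CC·AC·AB·CC·CC·CC·CC·CC·CC·CC·CC·CC·CC·CC·CC·CC·CC·CC·CC
    A ↦ AC
    B ↦ AB
    C ↦ CC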